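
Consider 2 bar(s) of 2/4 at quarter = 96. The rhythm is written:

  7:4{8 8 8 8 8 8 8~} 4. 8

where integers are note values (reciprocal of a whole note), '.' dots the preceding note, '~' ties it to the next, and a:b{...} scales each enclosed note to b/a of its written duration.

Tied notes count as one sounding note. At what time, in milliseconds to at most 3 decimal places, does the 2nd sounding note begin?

note 2 onset = 2/7b = 178.571ms

1. 0.0ms @ 0 + 178.571ms (2/7)
2. 178.571ms @ 2/7 + 178.571ms (2/7)
3. 357.143ms @ 4/7 + 178.571ms (2/7)
4. 535.714ms @ 6/7 + 178.571ms (2/7)
5. 714.286ms @ 8/7 + 178.571ms (2/7)
6. 892.857ms @ 10/7 + 178.571ms (2/7)
7. 1071.429ms @ 12/7 + 1116.071ms (25/14)
8. 2187.5ms @ 7/2 + 312.5ms (1/2)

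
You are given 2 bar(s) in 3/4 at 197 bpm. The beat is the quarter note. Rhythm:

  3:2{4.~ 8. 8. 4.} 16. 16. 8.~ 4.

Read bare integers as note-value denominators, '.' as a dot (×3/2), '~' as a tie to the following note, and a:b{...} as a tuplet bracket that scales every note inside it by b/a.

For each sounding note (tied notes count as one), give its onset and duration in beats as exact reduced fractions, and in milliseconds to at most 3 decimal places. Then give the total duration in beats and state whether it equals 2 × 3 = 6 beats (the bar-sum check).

1) 0.0ms=0b +456.853ms=3/2b
2) 456.853ms=3/2b +152.284ms=1/2b
3) 609.137ms=2b +304.569ms=1b
4) 913.706ms=3b +114.213ms=3/8b
5) 1027.919ms=27/8b +114.213ms=3/8b
6) 1142.132ms=15/4b +685.279ms=9/4b
Σ=6b of 6 (197bpm 3/4) — PASS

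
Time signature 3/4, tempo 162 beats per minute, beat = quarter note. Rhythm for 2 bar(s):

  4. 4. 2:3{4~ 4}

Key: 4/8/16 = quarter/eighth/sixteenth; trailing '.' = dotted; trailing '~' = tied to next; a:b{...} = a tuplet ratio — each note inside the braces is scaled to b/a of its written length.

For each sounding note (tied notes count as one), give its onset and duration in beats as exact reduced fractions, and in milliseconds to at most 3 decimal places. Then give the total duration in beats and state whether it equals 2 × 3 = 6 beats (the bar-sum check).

1) 0.0ms=0b +555.556ms=3/2b
2) 555.556ms=3/2b +555.556ms=3/2b
3) 1111.111ms=3b +1111.111ms=3b
Σ=6b of 6 (162bpm 3/4) — PASS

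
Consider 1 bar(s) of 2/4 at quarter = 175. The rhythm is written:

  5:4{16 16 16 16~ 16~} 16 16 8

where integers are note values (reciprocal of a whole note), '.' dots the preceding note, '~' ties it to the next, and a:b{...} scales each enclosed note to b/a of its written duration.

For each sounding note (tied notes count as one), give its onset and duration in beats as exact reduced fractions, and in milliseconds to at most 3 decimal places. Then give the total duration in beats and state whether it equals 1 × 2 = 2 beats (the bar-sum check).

1) 0.0ms=0b +68.571ms=1/5b
2) 68.571ms=1/5b +68.571ms=1/5b
3) 137.143ms=2/5b +68.571ms=1/5b
4) 205.714ms=3/5b +222.857ms=13/20b
5) 428.571ms=5/4b +85.714ms=1/4b
6) 514.286ms=3/2b +171.429ms=1/2b
Σ=2b of 2 (175bpm 2/4) — PASS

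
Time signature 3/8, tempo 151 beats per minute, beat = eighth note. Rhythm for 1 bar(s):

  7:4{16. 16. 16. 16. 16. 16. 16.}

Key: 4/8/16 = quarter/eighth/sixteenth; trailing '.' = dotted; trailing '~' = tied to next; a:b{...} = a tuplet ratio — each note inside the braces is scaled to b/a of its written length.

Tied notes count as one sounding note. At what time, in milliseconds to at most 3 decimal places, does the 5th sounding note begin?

note 5 onset = 12/7b = 681.173ms

1. 0.0ms @ 0 + 170.293ms (3/7)
2. 170.293ms @ 3/7 + 170.293ms (3/7)
3. 340.587ms @ 6/7 + 170.293ms (3/7)
4. 510.88ms @ 9/7 + 170.293ms (3/7)
5. 681.173ms @ 12/7 + 170.293ms (3/7)
6. 851.466ms @ 15/7 + 170.293ms (3/7)
7. 1021.76ms @ 18/7 + 170.293ms (3/7)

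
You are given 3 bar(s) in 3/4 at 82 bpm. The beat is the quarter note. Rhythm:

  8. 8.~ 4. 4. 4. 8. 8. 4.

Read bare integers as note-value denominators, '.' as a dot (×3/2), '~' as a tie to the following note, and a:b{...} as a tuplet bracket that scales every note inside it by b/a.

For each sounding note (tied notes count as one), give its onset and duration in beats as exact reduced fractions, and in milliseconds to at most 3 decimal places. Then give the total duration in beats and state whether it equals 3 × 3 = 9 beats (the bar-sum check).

1) 0.0ms=0b +548.78ms=3/4b
2) 548.78ms=3/4b +1646.341ms=9/4b
3) 2195.122ms=3b +1097.561ms=3/2b
4) 3292.683ms=9/2b +1097.561ms=3/2b
5) 4390.244ms=6b +548.78ms=3/4b
6) 4939.024ms=27/4b +548.78ms=3/4b
7) 5487.805ms=15/2b +1097.561ms=3/2b
Σ=9b of 9 (82bpm 3/4) — PASS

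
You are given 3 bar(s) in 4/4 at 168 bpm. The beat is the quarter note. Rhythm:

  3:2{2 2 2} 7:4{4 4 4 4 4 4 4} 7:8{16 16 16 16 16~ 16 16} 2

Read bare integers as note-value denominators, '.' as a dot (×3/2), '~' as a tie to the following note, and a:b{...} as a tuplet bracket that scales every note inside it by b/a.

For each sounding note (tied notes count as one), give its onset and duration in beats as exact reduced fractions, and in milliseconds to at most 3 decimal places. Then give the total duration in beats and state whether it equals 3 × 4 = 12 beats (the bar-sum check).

1) 0.0ms=0b +476.19ms=4/3b
2) 476.19ms=4/3b +476.19ms=4/3b
3) 952.381ms=8/3b +476.19ms=4/3b
4) 1428.571ms=4b +204.082ms=4/7b
5) 1632.653ms=32/7b +204.082ms=4/7b
6) 1836.735ms=36/7b +204.082ms=4/7b
7) 2040.816ms=40/7b +204.082ms=4/7b
8) 2244.898ms=44/7b +204.082ms=4/7b
9) 2448.98ms=48/7b +204.082ms=4/7b
10) 2653.061ms=52/7b +204.082ms=4/7b
11) 2857.143ms=8b +102.041ms=2/7b
12) 2959.184ms=58/7b +102.041ms=2/7b
13) 3061.224ms=60/7b +102.041ms=2/7b
14) 3163.265ms=62/7b +102.041ms=2/7b
15) 3265.306ms=64/7b +204.082ms=4/7b
16) 3469.388ms=68/7b +102.041ms=2/7b
17) 3571.429ms=10b +714.286ms=2b
Σ=12b of 12 (168bpm 4/4) — PASS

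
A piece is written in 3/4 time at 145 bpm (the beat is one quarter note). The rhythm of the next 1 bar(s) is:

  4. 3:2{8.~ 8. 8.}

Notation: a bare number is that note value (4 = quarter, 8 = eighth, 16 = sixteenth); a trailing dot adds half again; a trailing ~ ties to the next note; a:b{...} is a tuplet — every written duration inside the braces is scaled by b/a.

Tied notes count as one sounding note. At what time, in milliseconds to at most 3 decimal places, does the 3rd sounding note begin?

1. 0.0ms @ 0 + 620.69ms (3/2)
2. 620.69ms @ 3/2 + 413.793ms (1)
3. 1034.483ms @ 5/2 + 206.897ms (1/2)

note 3 onset = 5/2b = 1034.483ms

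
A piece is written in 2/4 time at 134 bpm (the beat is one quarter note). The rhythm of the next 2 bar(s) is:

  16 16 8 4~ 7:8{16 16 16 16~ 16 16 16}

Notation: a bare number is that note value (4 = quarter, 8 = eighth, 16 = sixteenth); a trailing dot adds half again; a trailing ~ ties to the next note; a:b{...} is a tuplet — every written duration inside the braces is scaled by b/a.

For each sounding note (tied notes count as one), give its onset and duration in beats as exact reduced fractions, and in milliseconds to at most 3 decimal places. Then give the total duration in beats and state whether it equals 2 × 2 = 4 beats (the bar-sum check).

1) 0.0ms=0b +111.94ms=1/4b
2) 111.94ms=1/4b +111.94ms=1/4b
3) 223.881ms=1/2b +223.881ms=1/2b
4) 447.761ms=1b +575.693ms=9/7b
5) 1023.454ms=16/7b +127.932ms=2/7b
6) 1151.386ms=18/7b +127.932ms=2/7b
7) 1279.318ms=20/7b +255.864ms=4/7b
8) 1535.181ms=24/7b +127.932ms=2/7b
9) 1663.113ms=26/7b +127.932ms=2/7b
Σ=4b of 4 (134bpm 2/4) — PASS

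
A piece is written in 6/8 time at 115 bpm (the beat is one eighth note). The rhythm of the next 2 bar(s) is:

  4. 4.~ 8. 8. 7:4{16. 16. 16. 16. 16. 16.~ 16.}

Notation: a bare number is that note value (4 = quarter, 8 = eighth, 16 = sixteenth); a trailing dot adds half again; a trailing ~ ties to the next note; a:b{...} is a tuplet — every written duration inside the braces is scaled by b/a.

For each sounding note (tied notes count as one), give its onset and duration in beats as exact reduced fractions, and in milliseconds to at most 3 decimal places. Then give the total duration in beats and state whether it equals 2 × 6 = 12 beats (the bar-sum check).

1) 0.0ms=0b +1565.217ms=3b
2) 1565.217ms=3b +2347.826ms=9/2b
3) 3913.043ms=15/2b +782.609ms=3/2b
4) 4695.652ms=9b +223.602ms=3/7b
5) 4919.255ms=66/7b +223.602ms=3/7b
6) 5142.857ms=69/7b +223.602ms=3/7b
7) 5366.46ms=72/7b +223.602ms=3/7b
8) 5590.062ms=75/7b +223.602ms=3/7b
9) 5813.665ms=78/7b +447.205ms=6/7b
Σ=12b of 12 (115bpm 6/8) — PASS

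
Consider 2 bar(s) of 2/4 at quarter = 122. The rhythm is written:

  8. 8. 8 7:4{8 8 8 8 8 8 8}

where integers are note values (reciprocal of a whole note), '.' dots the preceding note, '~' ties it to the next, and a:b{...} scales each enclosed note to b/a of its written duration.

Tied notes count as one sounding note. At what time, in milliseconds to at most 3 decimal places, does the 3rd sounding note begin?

note 3 onset = 3/2b = 737.705ms

1. 0.0ms @ 0 + 368.852ms (3/4)
2. 368.852ms @ 3/4 + 368.852ms (3/4)
3. 737.705ms @ 3/2 + 245.902ms (1/2)
4. 983.607ms @ 2 + 140.515ms (2/7)
5. 1124.122ms @ 16/7 + 140.515ms (2/7)
6. 1264.637ms @ 18/7 + 140.515ms (2/7)
7. 1405.152ms @ 20/7 + 140.515ms (2/7)
8. 1545.667ms @ 22/7 + 140.515ms (2/7)
9. 1686.183ms @ 24/7 + 140.515ms (2/7)
10. 1826.698ms @ 26/7 + 140.515ms (2/7)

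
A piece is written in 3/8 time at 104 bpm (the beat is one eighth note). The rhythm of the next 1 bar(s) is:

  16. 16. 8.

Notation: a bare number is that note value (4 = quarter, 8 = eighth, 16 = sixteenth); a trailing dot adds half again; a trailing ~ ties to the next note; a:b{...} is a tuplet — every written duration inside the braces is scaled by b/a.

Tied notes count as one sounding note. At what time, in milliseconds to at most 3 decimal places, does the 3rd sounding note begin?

note 3 onset = 3/2b = 865.385ms

1. 0.0ms @ 0 + 432.692ms (3/4)
2. 432.692ms @ 3/4 + 432.692ms (3/4)
3. 865.385ms @ 3/2 + 865.385ms (3/2)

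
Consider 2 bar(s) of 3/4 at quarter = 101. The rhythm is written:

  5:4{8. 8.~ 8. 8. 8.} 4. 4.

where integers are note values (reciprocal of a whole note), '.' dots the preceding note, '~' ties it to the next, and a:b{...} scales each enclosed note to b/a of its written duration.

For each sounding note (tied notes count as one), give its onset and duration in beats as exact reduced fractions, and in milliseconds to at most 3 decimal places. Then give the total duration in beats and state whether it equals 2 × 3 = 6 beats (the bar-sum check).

1) 0.0ms=0b +356.436ms=3/5b
2) 356.436ms=3/5b +712.871ms=6/5b
3) 1069.307ms=9/5b +356.436ms=3/5b
4) 1425.743ms=12/5b +356.436ms=3/5b
5) 1782.178ms=3b +891.089ms=3/2b
6) 2673.267ms=9/2b +891.089ms=3/2b
Σ=6b of 6 (101bpm 3/4) — PASS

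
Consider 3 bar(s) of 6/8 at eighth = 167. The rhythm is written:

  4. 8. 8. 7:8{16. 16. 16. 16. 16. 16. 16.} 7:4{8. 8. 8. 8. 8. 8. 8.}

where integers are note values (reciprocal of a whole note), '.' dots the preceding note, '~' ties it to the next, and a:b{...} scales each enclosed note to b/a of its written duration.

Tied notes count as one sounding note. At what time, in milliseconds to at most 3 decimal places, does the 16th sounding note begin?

1. 0.0ms @ 0 + 1077.844ms (3)
2. 1077.844ms @ 3 + 538.922ms (3/2)
3. 1616.766ms @ 9/2 + 538.922ms (3/2)
4. 2155.689ms @ 6 + 307.956ms (6/7)
5. 2463.644ms @ 48/7 + 307.956ms (6/7)
6. 2771.6ms @ 54/7 + 307.956ms (6/7)
7. 3079.555ms @ 60/7 + 307.956ms (6/7)
8. 3387.511ms @ 66/7 + 307.956ms (6/7)
9. 3695.466ms @ 72/7 + 307.956ms (6/7)
10. 4003.422ms @ 78/7 + 307.956ms (6/7)
11. 4311.377ms @ 12 + 307.956ms (6/7)
12. 4619.333ms @ 90/7 + 307.956ms (6/7)
13. 4927.288ms @ 96/7 + 307.956ms (6/7)
14. 5235.244ms @ 102/7 + 307.956ms (6/7)
15. 5543.199ms @ 108/7 + 307.956ms (6/7)
16. 5851.155ms @ 114/7 + 307.956ms (6/7)
17. 6159.11ms @ 120/7 + 307.956ms (6/7)

note 16 onset = 114/7b = 5851.155ms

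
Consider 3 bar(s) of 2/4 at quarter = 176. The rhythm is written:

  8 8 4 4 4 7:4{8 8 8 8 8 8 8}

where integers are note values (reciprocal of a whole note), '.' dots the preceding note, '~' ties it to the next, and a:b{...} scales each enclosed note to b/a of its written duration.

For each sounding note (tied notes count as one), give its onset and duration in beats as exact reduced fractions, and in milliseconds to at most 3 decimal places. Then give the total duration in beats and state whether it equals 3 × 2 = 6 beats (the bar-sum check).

1) 0.0ms=0b +170.455ms=1/2b
2) 170.455ms=1/2b +170.455ms=1/2b
3) 340.909ms=1b +340.909ms=1b
4) 681.818ms=2b +340.909ms=1b
5) 1022.727ms=3b +340.909ms=1b
6) 1363.636ms=4b +97.403ms=2/7b
7) 1461.039ms=30/7b +97.403ms=2/7b
8) 1558.442ms=32/7b +97.403ms=2/7b
9) 1655.844ms=34/7b +97.403ms=2/7b
10) 1753.247ms=36/7b +97.403ms=2/7b
11) 1850.649ms=38/7b +97.403ms=2/7b
12) 1948.052ms=40/7b +97.403ms=2/7b
Σ=6b of 6 (176bpm 2/4) — PASS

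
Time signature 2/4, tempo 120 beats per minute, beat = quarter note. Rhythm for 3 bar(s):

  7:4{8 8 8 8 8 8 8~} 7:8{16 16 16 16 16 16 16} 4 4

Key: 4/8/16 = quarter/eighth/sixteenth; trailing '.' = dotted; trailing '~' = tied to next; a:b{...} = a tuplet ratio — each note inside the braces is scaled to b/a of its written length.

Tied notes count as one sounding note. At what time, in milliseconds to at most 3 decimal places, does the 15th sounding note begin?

1. 0.0ms @ 0 + 142.857ms (2/7)
2. 142.857ms @ 2/7 + 142.857ms (2/7)
3. 285.714ms @ 4/7 + 142.857ms (2/7)
4. 428.571ms @ 6/7 + 142.857ms (2/7)
5. 571.429ms @ 8/7 + 142.857ms (2/7)
6. 714.286ms @ 10/7 + 142.857ms (2/7)
7. 857.143ms @ 12/7 + 285.714ms (4/7)
8. 1142.857ms @ 16/7 + 142.857ms (2/7)
9. 1285.714ms @ 18/7 + 142.857ms (2/7)
10. 1428.571ms @ 20/7 + 142.857ms (2/7)
11. 1571.429ms @ 22/7 + 142.857ms (2/7)
12. 1714.286ms @ 24/7 + 142.857ms (2/7)
13. 1857.143ms @ 26/7 + 142.857ms (2/7)
14. 2000.0ms @ 4 + 500.0ms (1)
15. 2500.0ms @ 5 + 500.0ms (1)

note 15 onset = 5b = 2500.0ms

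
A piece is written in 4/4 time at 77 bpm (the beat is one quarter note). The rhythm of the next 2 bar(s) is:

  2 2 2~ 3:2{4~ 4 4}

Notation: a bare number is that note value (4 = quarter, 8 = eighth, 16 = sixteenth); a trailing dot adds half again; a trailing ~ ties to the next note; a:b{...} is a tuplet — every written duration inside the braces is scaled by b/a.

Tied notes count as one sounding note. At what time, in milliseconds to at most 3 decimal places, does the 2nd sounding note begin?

1. 0.0ms @ 0 + 1558.442ms (2)
2. 1558.442ms @ 2 + 1558.442ms (2)
3. 3116.883ms @ 4 + 2597.403ms (10/3)
4. 5714.286ms @ 22/3 + 519.481ms (2/3)

note 2 onset = 2b = 1558.442ms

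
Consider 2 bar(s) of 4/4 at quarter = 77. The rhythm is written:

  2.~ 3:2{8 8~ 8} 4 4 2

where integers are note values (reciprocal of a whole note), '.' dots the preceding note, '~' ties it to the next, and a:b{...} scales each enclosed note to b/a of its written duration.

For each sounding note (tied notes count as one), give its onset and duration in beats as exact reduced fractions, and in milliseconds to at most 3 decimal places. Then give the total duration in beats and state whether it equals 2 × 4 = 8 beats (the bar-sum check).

1) 0.0ms=0b +2597.403ms=10/3b
2) 2597.403ms=10/3b +519.481ms=2/3b
3) 3116.883ms=4b +779.221ms=1b
4) 3896.104ms=5b +779.221ms=1b
5) 4675.325ms=6b +1558.442ms=2b
Σ=8b of 8 (77bpm 4/4) — PASS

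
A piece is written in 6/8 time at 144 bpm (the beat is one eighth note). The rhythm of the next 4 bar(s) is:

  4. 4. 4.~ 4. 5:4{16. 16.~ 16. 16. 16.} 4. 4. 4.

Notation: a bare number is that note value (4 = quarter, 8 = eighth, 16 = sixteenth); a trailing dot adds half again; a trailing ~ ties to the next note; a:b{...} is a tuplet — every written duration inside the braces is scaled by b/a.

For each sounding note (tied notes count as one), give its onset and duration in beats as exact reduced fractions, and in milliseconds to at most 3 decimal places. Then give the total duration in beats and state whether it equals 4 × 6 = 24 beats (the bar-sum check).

1) 0.0ms=0b +1250.0ms=3b
2) 1250.0ms=3b +1250.0ms=3b
3) 2500.0ms=6b +2500.0ms=6b
4) 5000.0ms=12b +250.0ms=3/5b
5) 5250.0ms=63/5b +500.0ms=6/5b
6) 5750.0ms=69/5b +250.0ms=3/5b
7) 6000.0ms=72/5b +250.0ms=3/5b
8) 6250.0ms=15b +1250.0ms=3b
9) 7500.0ms=18b +1250.0ms=3b
10) 8750.0ms=21b +1250.0ms=3b
Σ=24b of 24 (144bpm 6/8) — PASS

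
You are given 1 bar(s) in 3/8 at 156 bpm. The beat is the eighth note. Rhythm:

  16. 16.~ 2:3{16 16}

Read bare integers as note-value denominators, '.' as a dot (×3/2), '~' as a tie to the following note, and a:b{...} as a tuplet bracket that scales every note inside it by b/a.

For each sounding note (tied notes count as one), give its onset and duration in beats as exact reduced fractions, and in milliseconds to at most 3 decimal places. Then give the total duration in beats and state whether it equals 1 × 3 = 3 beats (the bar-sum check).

1) 0.0ms=0b +288.462ms=3/4b
2) 288.462ms=3/4b +576.923ms=3/2b
3) 865.385ms=9/4b +288.462ms=3/4b
Σ=3b of 3 (156bpm 3/8) — PASS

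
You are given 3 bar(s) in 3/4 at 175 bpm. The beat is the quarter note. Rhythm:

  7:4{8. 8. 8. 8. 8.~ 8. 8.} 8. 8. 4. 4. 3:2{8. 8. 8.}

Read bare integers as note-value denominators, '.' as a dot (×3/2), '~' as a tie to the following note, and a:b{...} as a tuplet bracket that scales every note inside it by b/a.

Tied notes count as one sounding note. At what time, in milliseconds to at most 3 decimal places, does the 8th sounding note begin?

note 8 onset = 15/4b = 1285.714ms

1. 0.0ms @ 0 + 146.939ms (3/7)
2. 146.939ms @ 3/7 + 146.939ms (3/7)
3. 293.878ms @ 6/7 + 146.939ms (3/7)
4. 440.816ms @ 9/7 + 146.939ms (3/7)
5. 587.755ms @ 12/7 + 293.878ms (6/7)
6. 881.633ms @ 18/7 + 146.939ms (3/7)
7. 1028.571ms @ 3 + 257.143ms (3/4)
8. 1285.714ms @ 15/4 + 257.143ms (3/4)
9. 1542.857ms @ 9/2 + 514.286ms (3/2)
10. 2057.143ms @ 6 + 514.286ms (3/2)
11. 2571.429ms @ 15/2 + 171.429ms (1/2)
12. 2742.857ms @ 8 + 171.429ms (1/2)
13. 2914.286ms @ 17/2 + 171.429ms (1/2)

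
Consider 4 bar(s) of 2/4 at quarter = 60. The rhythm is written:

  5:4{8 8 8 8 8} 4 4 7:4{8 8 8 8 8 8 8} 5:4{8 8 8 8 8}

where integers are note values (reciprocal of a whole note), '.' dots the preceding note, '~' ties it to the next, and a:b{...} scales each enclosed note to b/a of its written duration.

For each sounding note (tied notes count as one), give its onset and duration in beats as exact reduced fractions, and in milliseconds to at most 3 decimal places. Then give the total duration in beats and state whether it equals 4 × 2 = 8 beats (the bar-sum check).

1) 0.0ms=0b +400.0ms=2/5b
2) 400.0ms=2/5b +400.0ms=2/5b
3) 800.0ms=4/5b +400.0ms=2/5b
4) 1200.0ms=6/5b +400.0ms=2/5b
5) 1600.0ms=8/5b +400.0ms=2/5b
6) 2000.0ms=2b +1000.0ms=1b
7) 3000.0ms=3b +1000.0ms=1b
8) 4000.0ms=4b +285.714ms=2/7b
9) 4285.714ms=30/7b +285.714ms=2/7b
10) 4571.429ms=32/7b +285.714ms=2/7b
11) 4857.143ms=34/7b +285.714ms=2/7b
12) 5142.857ms=36/7b +285.714ms=2/7b
13) 5428.571ms=38/7b +285.714ms=2/7b
14) 5714.286ms=40/7b +285.714ms=2/7b
15) 6000.0ms=6b +400.0ms=2/5b
16) 6400.0ms=32/5b +400.0ms=2/5b
17) 6800.0ms=34/5b +400.0ms=2/5b
18) 7200.0ms=36/5b +400.0ms=2/5b
19) 7600.0ms=38/5b +400.0ms=2/5b
Σ=8b of 8 (60bpm 2/4) — PASS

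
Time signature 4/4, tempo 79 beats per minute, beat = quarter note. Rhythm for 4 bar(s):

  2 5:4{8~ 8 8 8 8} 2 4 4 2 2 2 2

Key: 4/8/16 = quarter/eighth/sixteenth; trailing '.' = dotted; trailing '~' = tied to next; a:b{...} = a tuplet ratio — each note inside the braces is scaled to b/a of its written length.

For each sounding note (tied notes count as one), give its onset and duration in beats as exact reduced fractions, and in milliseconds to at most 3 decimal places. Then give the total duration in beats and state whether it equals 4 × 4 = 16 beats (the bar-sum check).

1) 0.0ms=0b +1518.987ms=2b
2) 1518.987ms=2b +607.595ms=4/5b
3) 2126.582ms=14/5b +303.797ms=2/5b
4) 2430.38ms=16/5b +303.797ms=2/5b
5) 2734.177ms=18/5b +303.797ms=2/5b
6) 3037.975ms=4b +1518.987ms=2b
7) 4556.962ms=6b +759.494ms=1b
8) 5316.456ms=7b +759.494ms=1b
9) 6075.949ms=8b +1518.987ms=2b
10) 7594.937ms=10b +1518.987ms=2b
11) 9113.924ms=12b +1518.987ms=2b
12) 10632.911ms=14b +1518.987ms=2b
Σ=16b of 16 (79bpm 4/4) — PASS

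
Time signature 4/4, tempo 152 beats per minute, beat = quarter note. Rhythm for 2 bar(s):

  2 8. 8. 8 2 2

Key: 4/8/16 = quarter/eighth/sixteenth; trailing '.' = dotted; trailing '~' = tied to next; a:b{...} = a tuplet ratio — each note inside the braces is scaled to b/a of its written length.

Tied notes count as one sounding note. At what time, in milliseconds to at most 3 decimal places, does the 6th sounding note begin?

note 6 onset = 6b = 2368.421ms

1. 0.0ms @ 0 + 789.474ms (2)
2. 789.474ms @ 2 + 296.053ms (3/4)
3. 1085.526ms @ 11/4 + 296.053ms (3/4)
4. 1381.579ms @ 7/2 + 197.368ms (1/2)
5. 1578.947ms @ 4 + 789.474ms (2)
6. 2368.421ms @ 6 + 789.474ms (2)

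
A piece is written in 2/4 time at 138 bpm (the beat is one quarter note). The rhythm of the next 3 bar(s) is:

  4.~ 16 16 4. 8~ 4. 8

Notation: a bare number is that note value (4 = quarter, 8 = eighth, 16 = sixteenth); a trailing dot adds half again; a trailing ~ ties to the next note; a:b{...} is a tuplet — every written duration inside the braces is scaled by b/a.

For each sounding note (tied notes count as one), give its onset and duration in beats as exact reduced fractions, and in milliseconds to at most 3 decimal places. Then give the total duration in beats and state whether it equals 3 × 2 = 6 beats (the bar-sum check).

1) 0.0ms=0b +760.87ms=7/4b
2) 760.87ms=7/4b +108.696ms=1/4b
3) 869.565ms=2b +652.174ms=3/2b
4) 1521.739ms=7/2b +869.565ms=2b
5) 2391.304ms=11/2b +217.391ms=1/2b
Σ=6b of 6 (138bpm 2/4) — PASS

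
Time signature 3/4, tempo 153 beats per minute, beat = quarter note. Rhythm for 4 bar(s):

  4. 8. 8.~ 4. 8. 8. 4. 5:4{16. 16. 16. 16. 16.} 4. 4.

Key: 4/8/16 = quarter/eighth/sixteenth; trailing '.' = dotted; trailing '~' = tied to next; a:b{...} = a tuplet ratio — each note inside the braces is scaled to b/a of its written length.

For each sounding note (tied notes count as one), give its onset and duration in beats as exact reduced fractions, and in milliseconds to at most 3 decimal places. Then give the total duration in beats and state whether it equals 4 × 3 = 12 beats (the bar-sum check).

1) 0.0ms=0b +588.235ms=3/2b
2) 588.235ms=3/2b +294.118ms=3/4b
3) 882.353ms=9/4b +882.353ms=9/4b
4) 1764.706ms=9/2b +294.118ms=3/4b
5) 2058.824ms=21/4b +294.118ms=3/4b
6) 2352.941ms=6b +588.235ms=3/2b
7) 2941.176ms=15/2b +117.647ms=3/10b
8) 3058.824ms=39/5b +117.647ms=3/10b
9) 3176.471ms=81/10b +117.647ms=3/10b
10) 3294.118ms=42/5b +117.647ms=3/10b
11) 3411.765ms=87/10b +117.647ms=3/10b
12) 3529.412ms=9b +588.235ms=3/2b
13) 4117.647ms=21/2b +588.235ms=3/2b
Σ=12b of 12 (153bpm 3/4) — PASS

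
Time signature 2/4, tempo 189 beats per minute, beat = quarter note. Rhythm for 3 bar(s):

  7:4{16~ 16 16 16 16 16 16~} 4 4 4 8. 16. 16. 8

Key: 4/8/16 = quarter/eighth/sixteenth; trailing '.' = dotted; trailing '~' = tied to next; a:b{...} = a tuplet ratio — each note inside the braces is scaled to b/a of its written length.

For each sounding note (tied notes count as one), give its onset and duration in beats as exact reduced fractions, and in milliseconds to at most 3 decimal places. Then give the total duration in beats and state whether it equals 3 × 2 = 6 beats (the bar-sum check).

1) 0.0ms=0b +90.703ms=2/7b
2) 90.703ms=2/7b +45.351ms=1/7b
3) 136.054ms=3/7b +45.351ms=1/7b
4) 181.406ms=4/7b +45.351ms=1/7b
5) 226.757ms=5/7b +45.351ms=1/7b
6) 272.109ms=6/7b +362.812ms=8/7b
7) 634.921ms=2b +317.46ms=1b
8) 952.381ms=3b +317.46ms=1b
9) 1269.841ms=4b +238.095ms=3/4b
10) 1507.937ms=19/4b +119.048ms=3/8b
11) 1626.984ms=41/8b +119.048ms=3/8b
12) 1746.032ms=11/2b +158.73ms=1/2b
Σ=6b of 6 (189bpm 2/4) — PASS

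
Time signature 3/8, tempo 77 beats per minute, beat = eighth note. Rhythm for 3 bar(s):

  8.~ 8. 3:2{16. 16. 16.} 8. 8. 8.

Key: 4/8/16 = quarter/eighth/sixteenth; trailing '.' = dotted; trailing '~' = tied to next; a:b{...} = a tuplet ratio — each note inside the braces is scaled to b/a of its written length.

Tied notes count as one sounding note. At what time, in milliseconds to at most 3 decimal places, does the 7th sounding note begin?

1. 0.0ms @ 0 + 2337.662ms (3)
2. 2337.662ms @ 3 + 389.61ms (1/2)
3. 2727.273ms @ 7/2 + 389.61ms (1/2)
4. 3116.883ms @ 4 + 389.61ms (1/2)
5. 3506.494ms @ 9/2 + 1168.831ms (3/2)
6. 4675.325ms @ 6 + 1168.831ms (3/2)
7. 5844.156ms @ 15/2 + 1168.831ms (3/2)

note 7 onset = 15/2b = 5844.156ms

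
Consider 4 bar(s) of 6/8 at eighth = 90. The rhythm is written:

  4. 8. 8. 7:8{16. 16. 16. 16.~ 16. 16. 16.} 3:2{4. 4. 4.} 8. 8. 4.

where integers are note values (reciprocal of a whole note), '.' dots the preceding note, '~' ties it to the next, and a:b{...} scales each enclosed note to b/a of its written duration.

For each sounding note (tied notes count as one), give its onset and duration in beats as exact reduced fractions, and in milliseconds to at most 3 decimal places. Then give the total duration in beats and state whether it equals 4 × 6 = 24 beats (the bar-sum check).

1) 0.0ms=0b +2000.0ms=3b
2) 2000.0ms=3b +1000.0ms=3/2b
3) 3000.0ms=9/2b +1000.0ms=3/2b
4) 4000.0ms=6b +571.429ms=6/7b
5) 4571.429ms=48/7b +571.429ms=6/7b
6) 5142.857ms=54/7b +571.429ms=6/7b
7) 5714.286ms=60/7b +1142.857ms=12/7b
8) 6857.143ms=72/7b +571.429ms=6/7b
9) 7428.571ms=78/7b +571.429ms=6/7b
10) 8000.0ms=12b +1333.333ms=2b
11) 9333.333ms=14b +1333.333ms=2b
12) 10666.667ms=16b +1333.333ms=2b
13) 12000.0ms=18b +1000.0ms=3/2b
14) 13000.0ms=39/2b +1000.0ms=3/2b
15) 14000.0ms=21b +2000.0ms=3b
Σ=24b of 24 (90bpm 6/8) — PASS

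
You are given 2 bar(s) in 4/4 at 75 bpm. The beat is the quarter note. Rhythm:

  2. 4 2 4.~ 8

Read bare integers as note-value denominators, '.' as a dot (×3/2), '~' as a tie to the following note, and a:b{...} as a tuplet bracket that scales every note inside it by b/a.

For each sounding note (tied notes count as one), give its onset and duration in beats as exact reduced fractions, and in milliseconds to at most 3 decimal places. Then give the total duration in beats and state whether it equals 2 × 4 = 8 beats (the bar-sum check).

1) 0.0ms=0b +2400.0ms=3b
2) 2400.0ms=3b +800.0ms=1b
3) 3200.0ms=4b +1600.0ms=2b
4) 4800.0ms=6b +1600.0ms=2b
Σ=8b of 8 (75bpm 4/4) — PASS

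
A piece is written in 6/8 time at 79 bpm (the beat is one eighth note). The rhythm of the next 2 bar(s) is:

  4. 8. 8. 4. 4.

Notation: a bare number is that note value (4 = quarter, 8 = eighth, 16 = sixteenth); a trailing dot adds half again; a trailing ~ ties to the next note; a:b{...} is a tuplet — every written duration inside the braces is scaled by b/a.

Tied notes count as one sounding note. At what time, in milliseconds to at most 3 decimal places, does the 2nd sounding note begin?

note 2 onset = 3b = 2278.481ms

1. 0.0ms @ 0 + 2278.481ms (3)
2. 2278.481ms @ 3 + 1139.241ms (3/2)
3. 3417.722ms @ 9/2 + 1139.241ms (3/2)
4. 4556.962ms @ 6 + 2278.481ms (3)
5. 6835.443ms @ 9 + 2278.481ms (3)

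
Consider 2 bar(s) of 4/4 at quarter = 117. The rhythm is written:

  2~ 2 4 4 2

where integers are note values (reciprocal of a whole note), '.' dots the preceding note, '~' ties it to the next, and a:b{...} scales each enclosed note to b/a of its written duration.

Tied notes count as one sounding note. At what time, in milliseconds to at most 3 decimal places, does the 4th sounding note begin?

note 4 onset = 6b = 3076.923ms

1. 0.0ms @ 0 + 2051.282ms (4)
2. 2051.282ms @ 4 + 512.821ms (1)
3. 2564.103ms @ 5 + 512.821ms (1)
4. 3076.923ms @ 6 + 1025.641ms (2)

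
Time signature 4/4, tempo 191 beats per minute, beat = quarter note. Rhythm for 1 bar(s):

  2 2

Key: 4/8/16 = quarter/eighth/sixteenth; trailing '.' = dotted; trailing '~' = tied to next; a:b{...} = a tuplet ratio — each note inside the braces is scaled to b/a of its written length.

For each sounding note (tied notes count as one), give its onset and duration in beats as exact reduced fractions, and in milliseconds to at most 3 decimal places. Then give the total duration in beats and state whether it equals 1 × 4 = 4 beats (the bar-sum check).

1) 0.0ms=0b +628.272ms=2b
2) 628.272ms=2b +628.272ms=2b
Σ=4b of 4 (191bpm 4/4) — PASS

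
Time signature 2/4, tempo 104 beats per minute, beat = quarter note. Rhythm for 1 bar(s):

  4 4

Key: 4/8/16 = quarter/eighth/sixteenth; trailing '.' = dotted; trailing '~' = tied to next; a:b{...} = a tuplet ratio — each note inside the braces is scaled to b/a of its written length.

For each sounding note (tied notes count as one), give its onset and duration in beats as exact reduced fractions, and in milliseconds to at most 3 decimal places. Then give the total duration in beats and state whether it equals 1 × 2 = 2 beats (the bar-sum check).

1) 0.0ms=0b +576.923ms=1b
2) 576.923ms=1b +576.923ms=1b
Σ=2b of 2 (104bpm 2/4) — PASS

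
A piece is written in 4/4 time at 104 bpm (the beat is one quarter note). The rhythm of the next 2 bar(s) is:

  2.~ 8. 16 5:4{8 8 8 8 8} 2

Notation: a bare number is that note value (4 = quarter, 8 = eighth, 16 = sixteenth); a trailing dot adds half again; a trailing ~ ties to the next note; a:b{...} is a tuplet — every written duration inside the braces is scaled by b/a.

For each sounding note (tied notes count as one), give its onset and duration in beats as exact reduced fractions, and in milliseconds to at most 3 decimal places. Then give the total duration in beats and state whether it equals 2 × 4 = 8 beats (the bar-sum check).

1) 0.0ms=0b +2163.462ms=15/4b
2) 2163.462ms=15/4b +144.231ms=1/4b
3) 2307.692ms=4b +230.769ms=2/5b
4) 2538.462ms=22/5b +230.769ms=2/5b
5) 2769.231ms=24/5b +230.769ms=2/5b
6) 3000.0ms=26/5b +230.769ms=2/5b
7) 3230.769ms=28/5b +230.769ms=2/5b
8) 3461.538ms=6b +1153.846ms=2b
Σ=8b of 8 (104bpm 4/4) — PASS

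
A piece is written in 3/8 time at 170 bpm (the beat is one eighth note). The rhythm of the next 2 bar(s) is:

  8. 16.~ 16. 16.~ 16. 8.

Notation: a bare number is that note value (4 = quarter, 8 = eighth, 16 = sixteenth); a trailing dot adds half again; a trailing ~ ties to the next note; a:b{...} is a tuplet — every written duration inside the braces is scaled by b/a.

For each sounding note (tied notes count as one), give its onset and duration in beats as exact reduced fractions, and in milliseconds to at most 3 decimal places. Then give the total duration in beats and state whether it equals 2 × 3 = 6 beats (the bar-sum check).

1) 0.0ms=0b +529.412ms=3/2b
2) 529.412ms=3/2b +529.412ms=3/2b
3) 1058.824ms=3b +529.412ms=3/2b
4) 1588.235ms=9/2b +529.412ms=3/2b
Σ=6b of 6 (170bpm 3/8) — PASS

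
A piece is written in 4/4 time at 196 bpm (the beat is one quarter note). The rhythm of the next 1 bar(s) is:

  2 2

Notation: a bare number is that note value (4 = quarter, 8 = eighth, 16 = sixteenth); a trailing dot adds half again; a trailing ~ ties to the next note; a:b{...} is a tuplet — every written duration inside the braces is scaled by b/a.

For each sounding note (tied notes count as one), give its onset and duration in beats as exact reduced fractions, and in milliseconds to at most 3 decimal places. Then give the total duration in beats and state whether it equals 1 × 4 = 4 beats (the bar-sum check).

1) 0.0ms=0b +612.245ms=2b
2) 612.245ms=2b +612.245ms=2b
Σ=4b of 4 (196bpm 4/4) — PASS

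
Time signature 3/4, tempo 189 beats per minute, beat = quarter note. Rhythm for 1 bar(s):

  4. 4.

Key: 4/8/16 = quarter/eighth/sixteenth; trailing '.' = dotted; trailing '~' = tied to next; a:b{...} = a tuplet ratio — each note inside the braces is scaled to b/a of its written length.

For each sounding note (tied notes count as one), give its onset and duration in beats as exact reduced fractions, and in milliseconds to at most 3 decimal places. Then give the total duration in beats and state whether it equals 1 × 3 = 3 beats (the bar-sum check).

1) 0.0ms=0b +476.19ms=3/2b
2) 476.19ms=3/2b +476.19ms=3/2b
Σ=3b of 3 (189bpm 3/4) — PASS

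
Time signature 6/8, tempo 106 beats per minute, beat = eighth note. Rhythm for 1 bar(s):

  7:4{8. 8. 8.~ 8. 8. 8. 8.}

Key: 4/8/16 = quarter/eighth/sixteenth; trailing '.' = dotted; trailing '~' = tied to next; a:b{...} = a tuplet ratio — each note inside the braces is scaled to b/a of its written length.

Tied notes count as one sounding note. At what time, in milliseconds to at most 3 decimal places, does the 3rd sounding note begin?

1. 0.0ms @ 0 + 485.175ms (6/7)
2. 485.175ms @ 6/7 + 485.175ms (6/7)
3. 970.35ms @ 12/7 + 970.35ms (12/7)
4. 1940.701ms @ 24/7 + 485.175ms (6/7)
5. 2425.876ms @ 30/7 + 485.175ms (6/7)
6. 2911.051ms @ 36/7 + 485.175ms (6/7)

note 3 onset = 12/7b = 970.35ms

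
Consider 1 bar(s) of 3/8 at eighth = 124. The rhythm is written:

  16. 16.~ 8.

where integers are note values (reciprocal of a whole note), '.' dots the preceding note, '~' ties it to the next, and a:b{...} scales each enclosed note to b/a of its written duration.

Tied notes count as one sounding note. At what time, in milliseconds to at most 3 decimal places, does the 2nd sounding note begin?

1. 0.0ms @ 0 + 362.903ms (3/4)
2. 362.903ms @ 3/4 + 1088.71ms (9/4)

note 2 onset = 3/4b = 362.903ms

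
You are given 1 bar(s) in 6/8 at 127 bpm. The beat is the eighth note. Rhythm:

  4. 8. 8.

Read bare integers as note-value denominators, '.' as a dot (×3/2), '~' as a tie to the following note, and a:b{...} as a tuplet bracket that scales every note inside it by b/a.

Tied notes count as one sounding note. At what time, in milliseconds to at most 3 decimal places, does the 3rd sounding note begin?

note 3 onset = 9/2b = 2125.984ms

1. 0.0ms @ 0 + 1417.323ms (3)
2. 1417.323ms @ 3 + 708.661ms (3/2)
3. 2125.984ms @ 9/2 + 708.661ms (3/2)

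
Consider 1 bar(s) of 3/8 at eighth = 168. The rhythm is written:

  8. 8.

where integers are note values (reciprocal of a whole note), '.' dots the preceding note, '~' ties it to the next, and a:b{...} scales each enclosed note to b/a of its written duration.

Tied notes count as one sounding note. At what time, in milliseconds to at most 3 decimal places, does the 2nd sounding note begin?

note 2 onset = 3/2b = 535.714ms

1. 0.0ms @ 0 + 535.714ms (3/2)
2. 535.714ms @ 3/2 + 535.714ms (3/2)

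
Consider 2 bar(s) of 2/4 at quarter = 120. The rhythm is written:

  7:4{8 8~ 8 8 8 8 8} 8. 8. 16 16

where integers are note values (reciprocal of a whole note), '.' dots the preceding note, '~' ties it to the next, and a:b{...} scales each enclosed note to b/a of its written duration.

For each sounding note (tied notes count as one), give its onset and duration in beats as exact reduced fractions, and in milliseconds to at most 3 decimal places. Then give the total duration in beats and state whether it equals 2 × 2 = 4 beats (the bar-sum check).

1) 0.0ms=0b +142.857ms=2/7b
2) 142.857ms=2/7b +285.714ms=4/7b
3) 428.571ms=6/7b +142.857ms=2/7b
4) 571.429ms=8/7b +142.857ms=2/7b
5) 714.286ms=10/7b +142.857ms=2/7b
6) 857.143ms=12/7b +142.857ms=2/7b
7) 1000.0ms=2b +375.0ms=3/4b
8) 1375.0ms=11/4b +375.0ms=3/4b
9) 1750.0ms=7/2b +125.0ms=1/4b
10) 1875.0ms=15/4b +125.0ms=1/4b
Σ=4b of 4 (120bpm 2/4) — PASS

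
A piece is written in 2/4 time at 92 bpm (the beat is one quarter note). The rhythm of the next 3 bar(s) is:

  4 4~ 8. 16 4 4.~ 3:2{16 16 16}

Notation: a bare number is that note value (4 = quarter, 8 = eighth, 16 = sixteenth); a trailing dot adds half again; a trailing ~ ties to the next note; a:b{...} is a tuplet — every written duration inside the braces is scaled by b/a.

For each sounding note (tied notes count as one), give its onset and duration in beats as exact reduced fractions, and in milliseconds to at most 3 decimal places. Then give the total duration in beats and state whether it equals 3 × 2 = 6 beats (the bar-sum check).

1) 0.0ms=0b +652.174ms=1b
2) 652.174ms=1b +1141.304ms=7/4b
3) 1793.478ms=11/4b +163.043ms=1/4b
4) 1956.522ms=3b +652.174ms=1b
5) 2608.696ms=4b +1086.957ms=5/3b
6) 3695.652ms=17/3b +108.696ms=1/6b
7) 3804.348ms=35/6b +108.696ms=1/6b
Σ=6b of 6 (92bpm 2/4) — PASS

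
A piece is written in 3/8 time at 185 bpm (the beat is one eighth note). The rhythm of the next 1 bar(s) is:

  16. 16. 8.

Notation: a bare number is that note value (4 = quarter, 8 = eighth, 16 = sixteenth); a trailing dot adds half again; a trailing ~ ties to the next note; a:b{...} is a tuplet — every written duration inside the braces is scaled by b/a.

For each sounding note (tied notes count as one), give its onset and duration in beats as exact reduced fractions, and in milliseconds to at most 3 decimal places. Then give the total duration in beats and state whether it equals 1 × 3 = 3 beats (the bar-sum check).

1) 0.0ms=0b +243.243ms=3/4b
2) 243.243ms=3/4b +243.243ms=3/4b
3) 486.486ms=3/2b +486.486ms=3/2b
Σ=3b of 3 (185bpm 3/8) — PASS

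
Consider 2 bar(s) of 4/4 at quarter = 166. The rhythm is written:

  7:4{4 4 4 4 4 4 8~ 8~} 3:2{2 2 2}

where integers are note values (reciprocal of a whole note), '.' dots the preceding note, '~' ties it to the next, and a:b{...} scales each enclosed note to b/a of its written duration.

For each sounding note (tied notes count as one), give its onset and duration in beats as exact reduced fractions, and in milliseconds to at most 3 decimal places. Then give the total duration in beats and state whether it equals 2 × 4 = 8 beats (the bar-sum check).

1) 0.0ms=0b +206.54ms=4/7b
2) 206.54ms=4/7b +206.54ms=4/7b
3) 413.081ms=8/7b +206.54ms=4/7b
4) 619.621ms=12/7b +206.54ms=4/7b
5) 826.162ms=16/7b +206.54ms=4/7b
6) 1032.702ms=20/7b +206.54ms=4/7b
7) 1239.243ms=24/7b +688.468ms=40/21b
8) 1927.711ms=16/3b +481.928ms=4/3b
9) 2409.639ms=20/3b +481.928ms=4/3b
Σ=8b of 8 (166bpm 4/4) — PASS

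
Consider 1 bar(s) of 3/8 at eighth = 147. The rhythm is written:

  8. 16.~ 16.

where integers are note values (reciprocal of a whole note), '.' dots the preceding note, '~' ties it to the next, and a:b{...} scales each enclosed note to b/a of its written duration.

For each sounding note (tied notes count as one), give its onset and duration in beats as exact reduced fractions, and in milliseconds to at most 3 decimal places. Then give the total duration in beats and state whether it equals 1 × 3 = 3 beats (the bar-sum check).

1) 0.0ms=0b +612.245ms=3/2b
2) 612.245ms=3/2b +612.245ms=3/2b
Σ=3b of 3 (147bpm 3/8) — PASS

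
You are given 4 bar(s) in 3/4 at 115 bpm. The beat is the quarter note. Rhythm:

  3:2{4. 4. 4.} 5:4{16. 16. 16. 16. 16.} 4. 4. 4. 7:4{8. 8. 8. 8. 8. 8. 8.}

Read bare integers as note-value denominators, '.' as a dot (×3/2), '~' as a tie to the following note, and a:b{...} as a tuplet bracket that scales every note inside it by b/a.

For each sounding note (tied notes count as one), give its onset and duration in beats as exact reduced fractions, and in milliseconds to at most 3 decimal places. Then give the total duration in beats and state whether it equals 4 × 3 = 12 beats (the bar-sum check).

1) 0.0ms=0b +521.739ms=1b
2) 521.739ms=1b +521.739ms=1b
3) 1043.478ms=2b +521.739ms=1b
4) 1565.217ms=3b +156.522ms=3/10b
5) 1721.739ms=33/10b +156.522ms=3/10b
6) 1878.261ms=18/5b +156.522ms=3/10b
7) 2034.783ms=39/10b +156.522ms=3/10b
8) 2191.304ms=21/5b +156.522ms=3/10b
9) 2347.826ms=9/2b +782.609ms=3/2b
10) 3130.435ms=6b +782.609ms=3/2b
11) 3913.043ms=15/2b +782.609ms=3/2b
12) 4695.652ms=9b +223.602ms=3/7b
13) 4919.255ms=66/7b +223.602ms=3/7b
14) 5142.857ms=69/7b +223.602ms=3/7b
15) 5366.46ms=72/7b +223.602ms=3/7b
16) 5590.062ms=75/7b +223.602ms=3/7b
17) 5813.665ms=78/7b +223.602ms=3/7b
18) 6037.267ms=81/7b +223.602ms=3/7b
Σ=12b of 12 (115bpm 3/4) — PASS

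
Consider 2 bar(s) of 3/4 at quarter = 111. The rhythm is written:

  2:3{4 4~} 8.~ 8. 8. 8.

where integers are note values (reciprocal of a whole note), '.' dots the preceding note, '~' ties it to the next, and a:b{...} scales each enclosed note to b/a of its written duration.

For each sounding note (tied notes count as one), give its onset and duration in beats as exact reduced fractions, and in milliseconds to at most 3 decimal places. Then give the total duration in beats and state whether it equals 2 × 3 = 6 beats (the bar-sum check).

1) 0.0ms=0b +810.811ms=3/2b
2) 810.811ms=3/2b +1621.622ms=3b
3) 2432.432ms=9/2b +405.405ms=3/4b
4) 2837.838ms=21/4b +405.405ms=3/4b
Σ=6b of 6 (111bpm 3/4) — PASS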